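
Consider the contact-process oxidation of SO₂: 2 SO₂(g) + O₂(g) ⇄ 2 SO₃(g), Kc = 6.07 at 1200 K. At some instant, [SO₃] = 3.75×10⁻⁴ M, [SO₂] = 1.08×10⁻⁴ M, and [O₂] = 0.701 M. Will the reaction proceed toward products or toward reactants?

Qc = [SO₃]² / ([SO₂]²·[O₂]) = (3.75×10⁻⁴)² / ((1.08×10⁻⁴)²·(0.701)) = 17.2
Qc = 17.2 > Kc = 6.07, so the reverse reaction proceeds.

in the reverse direction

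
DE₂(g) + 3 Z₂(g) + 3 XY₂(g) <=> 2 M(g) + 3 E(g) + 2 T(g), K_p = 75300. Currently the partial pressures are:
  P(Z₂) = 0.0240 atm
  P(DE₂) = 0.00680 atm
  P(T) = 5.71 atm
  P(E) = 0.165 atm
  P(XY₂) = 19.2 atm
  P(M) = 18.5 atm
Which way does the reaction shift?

no net change (already at equilibrium)

Q_p = P(M)²·P(E)³·P(T)² / (P(DE₂)·P(Z₂)³·P(XY₂)³) = (18.5)²·(0.165)³·(5.71)² / ((0.00680)·(0.0240)³·(19.2)³) = 75300
Q_p = 75300 = K_p, so the system is already at equilibrium.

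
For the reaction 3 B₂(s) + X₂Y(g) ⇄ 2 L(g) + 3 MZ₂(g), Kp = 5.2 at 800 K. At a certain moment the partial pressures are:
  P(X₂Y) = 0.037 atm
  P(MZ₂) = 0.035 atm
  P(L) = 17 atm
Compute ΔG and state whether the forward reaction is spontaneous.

(B₂ is a pure solid — omitted from Qp.)
Qp = P(L)²·P(MZ₂)³ / P(X₂Y) = (17)²·(0.035)³ / (0.037) = 0.335
ΔG = RT ln(Qp/Kp) = (8.314 J mol⁻¹ K⁻¹)(800 K) × ln(0.335/5.2)
   = (6.651 kJ/mol)(-2.742) = -18.2 kJ/mol
ΔG < 0, so the forward reaction is spontaneous (proceeds forward).

ΔG = -18.2 kJ/mol; the forward reaction is spontaneous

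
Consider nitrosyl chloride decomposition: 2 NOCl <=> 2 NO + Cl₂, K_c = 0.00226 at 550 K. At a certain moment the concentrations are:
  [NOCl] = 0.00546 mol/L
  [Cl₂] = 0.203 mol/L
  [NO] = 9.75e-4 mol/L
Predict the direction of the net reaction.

Q_c = [NO]²·[Cl₂] / [NOCl]² = (9.75e-4)²·(0.203) / (0.00546)² = 0.00647
Q_c = 0.00647 > K_c = 0.00226, so the reverse reaction proceeds.

toward reactants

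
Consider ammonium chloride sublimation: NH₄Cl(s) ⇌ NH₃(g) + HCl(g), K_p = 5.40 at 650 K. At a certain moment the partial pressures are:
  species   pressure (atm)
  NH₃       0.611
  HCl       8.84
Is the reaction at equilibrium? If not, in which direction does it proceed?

neither direction; the system is at equilibrium

(NH₄Cl is a pure solid — omitted from Q_p.)
Q_p = P(NH₃)·P(HCl) = (0.611)·(8.84) = 5.40
Q_p = 5.40 = K_p, so the system is already at equilibrium.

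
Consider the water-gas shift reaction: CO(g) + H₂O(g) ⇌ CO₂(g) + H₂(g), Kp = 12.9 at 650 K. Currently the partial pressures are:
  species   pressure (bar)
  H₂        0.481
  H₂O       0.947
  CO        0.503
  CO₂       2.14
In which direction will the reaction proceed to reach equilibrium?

to the right

Qp = P(CO₂)·P(H₂) / (P(CO)·P(H₂O)) = (2.14)·(0.481) / ((0.503)·(0.947)) = 2.16
Qp = 2.16 < Kp = 12.9, so the forward reaction proceeds.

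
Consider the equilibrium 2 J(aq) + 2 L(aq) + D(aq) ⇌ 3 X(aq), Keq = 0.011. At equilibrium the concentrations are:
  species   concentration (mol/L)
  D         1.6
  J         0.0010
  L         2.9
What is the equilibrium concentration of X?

At equilibrium, Keq = [X]³ / ([J]²·[L]²·[D]) = 0.011.
([X])³ / ((0.0010)²·(2.9)²·(1.6)) = 0.011
[X]³ = 1.48×10⁻⁷ ⇒ [X] = 0.0053 mol/L

[X] = 0.0053 mol/L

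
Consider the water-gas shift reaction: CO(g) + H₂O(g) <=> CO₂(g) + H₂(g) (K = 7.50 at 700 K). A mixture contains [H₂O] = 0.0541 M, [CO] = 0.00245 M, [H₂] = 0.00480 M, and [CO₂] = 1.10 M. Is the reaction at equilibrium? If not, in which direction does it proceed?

in the reverse direction

Q = [CO₂]·[H₂] / ([CO]·[H₂O]) = (1.10)·(0.00480) / ((0.00245)·(0.0541)) = 39.8
Q = 39.8 > K = 7.50, so the reverse reaction proceeds.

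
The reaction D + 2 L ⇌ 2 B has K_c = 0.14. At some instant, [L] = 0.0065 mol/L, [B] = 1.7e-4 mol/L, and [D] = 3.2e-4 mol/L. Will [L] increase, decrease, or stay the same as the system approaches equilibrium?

increase

Q_c = [B]² / ([D]·[L]²) = (1.7e-4)² / ((3.2e-4)·(0.0065)²) = 2.1
Q_c = 2.1 > K_c = 0.14: net reverse reaction.
L is a reactant, so it increases.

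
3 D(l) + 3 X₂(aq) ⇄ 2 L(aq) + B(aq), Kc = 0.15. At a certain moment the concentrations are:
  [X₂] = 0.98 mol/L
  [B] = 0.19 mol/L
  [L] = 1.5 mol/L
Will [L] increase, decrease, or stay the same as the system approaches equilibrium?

decrease

(D is a pure liquid — omitted from Qc.)
Qc = [L]²·[B] / [X₂]³ = (1.5)²·(0.19) / (0.98)³ = 0.45
Qc = 0.45 > Kc = 0.15: net reverse reaction.
L is a product, so it decreases.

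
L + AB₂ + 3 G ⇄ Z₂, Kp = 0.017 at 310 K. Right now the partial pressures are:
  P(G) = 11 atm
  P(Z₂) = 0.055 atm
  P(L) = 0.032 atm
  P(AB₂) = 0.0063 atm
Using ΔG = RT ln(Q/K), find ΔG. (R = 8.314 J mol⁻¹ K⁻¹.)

ΔG = 6.42 kJ/mol

Qp = P(Z₂) / (P(L)·P(AB₂)·P(G)³) = (0.055) / ((0.032)·(0.0063)·(11)³) = 0.205
ΔG = RT ln(Qp/Kp) = (8.314 J mol⁻¹ K⁻¹)(310 K) × ln(0.205/0.017)
   = (2.577 kJ/mol)(2.490) = 6.42 kJ/mol
ΔG > 0, so the forward reaction is non-spontaneous (proceeds in reverse).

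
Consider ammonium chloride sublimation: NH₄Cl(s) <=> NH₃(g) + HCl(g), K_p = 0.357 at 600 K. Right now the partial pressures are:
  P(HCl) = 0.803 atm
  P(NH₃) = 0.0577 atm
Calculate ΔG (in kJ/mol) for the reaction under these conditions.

(NH₄Cl is a pure solid — omitted from Q_p.)
Q_p = P(NH₃)·P(HCl) = (0.0577)·(0.803) = 0.0463
ΔG = RT ln(Q_p/K_p) = (8.314 J mol⁻¹ K⁻¹)(600 K) × ln(0.0463/0.357)
   = (4.988 kJ/mol)(-2.043) = -10.2 kJ/mol
ΔG < 0, so the forward reaction is spontaneous (proceeds forward).

ΔG = -10.2 kJ/mol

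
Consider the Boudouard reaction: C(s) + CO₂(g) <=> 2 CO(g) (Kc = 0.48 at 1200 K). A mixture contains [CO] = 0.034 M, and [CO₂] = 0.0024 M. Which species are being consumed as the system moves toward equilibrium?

none (at equilibrium)

(C is a pure solid — omitted from Qc.)
Qc = [CO]² / [CO₂] = (0.034)² / (0.0024) = 0.48
Qc = 0.48 = Kc; the system is at equilibrium.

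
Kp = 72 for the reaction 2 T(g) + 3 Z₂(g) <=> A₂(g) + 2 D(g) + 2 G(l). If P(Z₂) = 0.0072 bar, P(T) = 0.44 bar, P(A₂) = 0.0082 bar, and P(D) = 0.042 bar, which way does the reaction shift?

in the reverse direction

(G is a pure liquid — omitted from Qp.)
Qp = P(A₂)·P(D)² / (P(T)²·P(Z₂)³) = (0.0082)·(0.042)² / ((0.44)²·(0.0072)³) = 200
Qp = 200 > Kp = 72, so the reverse reaction proceeds.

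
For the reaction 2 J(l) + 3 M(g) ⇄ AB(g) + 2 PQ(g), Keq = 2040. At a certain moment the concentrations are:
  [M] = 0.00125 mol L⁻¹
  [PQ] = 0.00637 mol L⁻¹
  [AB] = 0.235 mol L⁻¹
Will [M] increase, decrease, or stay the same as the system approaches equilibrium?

increase

(J is a pure liquid — omitted from Q.)
Q = [AB]·[PQ]² / [M]³ = (0.235)·(0.00637)² / (0.00125)³ = 4880
Q = 4880 > Keq = 2040: net reverse reaction.
M is a reactant, so it increases.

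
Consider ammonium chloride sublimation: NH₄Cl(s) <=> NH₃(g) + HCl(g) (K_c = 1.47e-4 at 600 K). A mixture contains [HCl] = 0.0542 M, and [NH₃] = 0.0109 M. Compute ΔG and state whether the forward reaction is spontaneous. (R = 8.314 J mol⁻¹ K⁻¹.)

ΔG = 6.94 kJ/mol; the forward reaction is non-spontaneous

(NH₄Cl is a pure solid — omitted from Q_c.)
Q_c = [NH₃]·[HCl] = (0.0109)·(0.0542) = 5.91e-4
ΔG = RT ln(Q_c/K_c) = (8.314 J mol⁻¹ K⁻¹)(600 K) × ln(5.91e-4/1.47e-4)
   = (4.988 kJ/mol)(1.391) = 6.94 kJ/mol
ΔG > 0, so the forward reaction is non-spontaneous (proceeds in reverse).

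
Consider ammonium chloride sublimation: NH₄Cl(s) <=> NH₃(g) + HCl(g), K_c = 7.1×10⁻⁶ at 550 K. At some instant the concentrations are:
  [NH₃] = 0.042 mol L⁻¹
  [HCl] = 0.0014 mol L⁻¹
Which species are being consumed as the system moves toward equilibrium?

(NH₄Cl is a pure solid — omitted from Q_c.)
Q_c = [NH₃]·[HCl] = (0.042)·(0.0014) = 5.9×10⁻⁵
Q_c = 5.9×10⁻⁵ > K_c = 7.1×10⁻⁶: net reverse reaction.

NH₃, HCl (products)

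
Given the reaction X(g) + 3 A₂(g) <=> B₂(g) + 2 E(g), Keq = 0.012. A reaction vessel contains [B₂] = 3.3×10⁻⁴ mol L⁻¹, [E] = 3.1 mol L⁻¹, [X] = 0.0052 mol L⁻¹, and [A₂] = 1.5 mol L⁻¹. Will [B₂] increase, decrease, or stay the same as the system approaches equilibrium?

decrease

Q = [B₂]·[E]² / ([X]·[A₂]³) = (3.3×10⁻⁴)·(3.1)² / ((0.0052)·(1.5)³) = 0.18
Q = 0.18 > Keq = 0.012: net reverse reaction.
B₂ is a product, so it decreases.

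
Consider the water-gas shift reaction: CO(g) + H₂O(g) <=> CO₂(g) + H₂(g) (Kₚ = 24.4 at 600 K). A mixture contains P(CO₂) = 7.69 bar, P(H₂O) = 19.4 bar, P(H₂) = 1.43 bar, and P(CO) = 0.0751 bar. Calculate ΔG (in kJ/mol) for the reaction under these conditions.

Qₚ = P(CO₂)·P(H₂) / (P(CO)·P(H₂O)) = (7.69)·(1.43) / ((0.0751)·(19.4)) = 7.55
ΔG = RT ln(Qₚ/Kₚ) = (8.314 J mol⁻¹ K⁻¹)(600 K) × ln(7.55/24.4)
   = (4.988 kJ/mol)(-1.173) = -5.85 kJ/mol
ΔG < 0, so the forward reaction is spontaneous (proceeds forward).

ΔG = -5.85 kJ/mol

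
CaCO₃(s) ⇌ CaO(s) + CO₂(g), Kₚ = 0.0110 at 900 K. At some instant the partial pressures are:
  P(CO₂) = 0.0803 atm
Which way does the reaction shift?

(CaCO₃, CaO are pure solids — omitted from Qₚ.)
Qₚ = P(CO₂) = 0.0803
Qₚ = 0.0803 > Kₚ = 0.0110, so the reverse reaction proceeds.

to the left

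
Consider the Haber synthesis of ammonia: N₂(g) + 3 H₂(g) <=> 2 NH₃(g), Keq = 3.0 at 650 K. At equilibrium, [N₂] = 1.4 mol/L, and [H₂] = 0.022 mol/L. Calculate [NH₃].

[NH₃] = 0.0067 mol/L

At equilibrium, Keq = [NH₃]² / ([N₂]·[H₂]³) = 3.0.
([NH₃])² / ((1.4)·(0.022)³) = 3.0
[NH₃]² = 4.47×10⁻⁵ ⇒ [NH₃] = 0.0067 mol/L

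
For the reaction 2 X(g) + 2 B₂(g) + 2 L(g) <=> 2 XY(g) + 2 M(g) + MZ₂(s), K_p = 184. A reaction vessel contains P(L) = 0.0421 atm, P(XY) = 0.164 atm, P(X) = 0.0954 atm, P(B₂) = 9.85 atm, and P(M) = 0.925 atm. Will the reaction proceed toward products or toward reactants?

to the right

(MZ₂ is a pure solid — omitted from Q_p.)
Q_p = P(XY)²·P(M)² / (P(X)²·P(B₂)²·P(L)²) = (0.164)²·(0.925)² / ((0.0954)²·(9.85)²·(0.0421)²) = 14.7
Q_p = 14.7 < K_p = 184, so the forward reaction proceeds.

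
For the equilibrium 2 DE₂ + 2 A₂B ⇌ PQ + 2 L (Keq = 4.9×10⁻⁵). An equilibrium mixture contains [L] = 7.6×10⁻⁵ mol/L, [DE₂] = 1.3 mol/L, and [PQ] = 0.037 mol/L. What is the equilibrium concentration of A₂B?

[A₂B] = 0.0016 mol/L

At equilibrium, Keq = [PQ]·[L]² / ([DE₂]²·[A₂B]²) = 4.9×10⁻⁵.
(0.037)·(7.6×10⁻⁵)² / ((1.3)²·([A₂B])²) = 4.9×10⁻⁵
[A₂B]² = 2.58×10⁻⁶ ⇒ [A₂B] = 0.0016 mol/L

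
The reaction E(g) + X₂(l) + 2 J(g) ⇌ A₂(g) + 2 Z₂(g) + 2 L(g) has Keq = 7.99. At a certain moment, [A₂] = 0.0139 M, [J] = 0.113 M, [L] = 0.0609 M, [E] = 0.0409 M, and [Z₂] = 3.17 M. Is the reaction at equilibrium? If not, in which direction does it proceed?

in the forward direction

(X₂ is a pure liquid — omitted from Q.)
Q = [A₂]·[Z₂]²·[L]² / ([E]·[J]²) = (0.0139)·(3.17)²·(0.0609)² / ((0.0409)·(0.113)²) = 0.992
Q = 0.992 < Keq = 7.99, so the forward reaction proceeds.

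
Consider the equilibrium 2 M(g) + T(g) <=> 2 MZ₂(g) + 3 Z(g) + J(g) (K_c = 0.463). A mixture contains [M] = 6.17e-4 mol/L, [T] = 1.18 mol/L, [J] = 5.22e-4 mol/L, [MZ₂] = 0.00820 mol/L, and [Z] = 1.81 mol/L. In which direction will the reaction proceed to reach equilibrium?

at equilibrium

Q_c = [MZ₂]²·[Z]³·[J] / ([M]²·[T]) = (0.00820)²·(1.81)³·(5.22e-4) / ((6.17e-4)²·(1.18)) = 0.463
Q_c = 0.463 = K_c, so the system is already at equilibrium.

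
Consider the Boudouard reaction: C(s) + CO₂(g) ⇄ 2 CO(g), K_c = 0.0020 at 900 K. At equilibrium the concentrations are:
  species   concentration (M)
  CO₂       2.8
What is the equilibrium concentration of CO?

[CO] = 0.075 M

(C is a pure solid — omitted from K_c.)
At equilibrium, K_c = [CO]² / [CO₂] = 0.0020.
([CO])² / (2.8) = 0.0020
[CO]² = 0.00560 ⇒ [CO] = 0.075 M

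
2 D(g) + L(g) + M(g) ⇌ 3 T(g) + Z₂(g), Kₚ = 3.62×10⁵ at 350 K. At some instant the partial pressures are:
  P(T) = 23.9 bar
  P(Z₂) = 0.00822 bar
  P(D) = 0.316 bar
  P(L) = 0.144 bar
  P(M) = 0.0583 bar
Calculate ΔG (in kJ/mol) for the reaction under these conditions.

ΔG = -2.89 kJ/mol

Qₚ = P(T)³·P(Z₂) / (P(D)²·P(L)·P(M)) = (23.9)³·(0.00822) / ((0.316)²·(0.144)·(0.0583)) = 1.34×10⁵
ΔG = RT ln(Qₚ/Kₚ) = (8.314 J mol⁻¹ K⁻¹)(350 K) × ln(1.34×10⁵/3.62×10⁵)
   = (2.910 kJ/mol)(-0.9938) = -2.89 kJ/mol
ΔG < 0, so the forward reaction is spontaneous (proceeds forward).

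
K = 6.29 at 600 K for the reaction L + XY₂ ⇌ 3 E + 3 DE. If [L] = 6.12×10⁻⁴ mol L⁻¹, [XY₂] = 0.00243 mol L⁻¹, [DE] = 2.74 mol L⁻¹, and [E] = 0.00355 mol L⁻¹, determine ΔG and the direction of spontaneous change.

Q = [E]³·[DE]³ / ([L]·[XY₂]) = (0.00355)³·(2.74)³ / ((6.12×10⁻⁴)·(0.00243)) = 0.619
ΔG = RT ln(Q/K) = (8.314 J mol⁻¹ K⁻¹)(600 K) × ln(0.619/6.29)
   = (4.988 kJ/mol)(-2.319) = -11.6 kJ/mol
ΔG < 0, so the forward reaction is spontaneous (proceeds forward).

ΔG = -11.6 kJ/mol; the forward reaction is spontaneous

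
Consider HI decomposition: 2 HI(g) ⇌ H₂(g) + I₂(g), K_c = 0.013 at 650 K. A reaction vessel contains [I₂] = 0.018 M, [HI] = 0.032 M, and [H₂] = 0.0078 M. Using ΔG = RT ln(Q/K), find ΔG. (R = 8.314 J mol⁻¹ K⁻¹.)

ΔG = 12.7 kJ/mol

Q_c = [H₂]·[I₂] / [HI]² = (0.0078)·(0.018) / (0.032)² = 0.137
ΔG = RT ln(Q_c/K_c) = (8.314 J mol⁻¹ K⁻¹)(650 K) × ln(0.137/0.013)
   = (5.404 kJ/mol)(2.355) = 12.7 kJ/mol
ΔG > 0, so the forward reaction is non-spontaneous (proceeds in reverse).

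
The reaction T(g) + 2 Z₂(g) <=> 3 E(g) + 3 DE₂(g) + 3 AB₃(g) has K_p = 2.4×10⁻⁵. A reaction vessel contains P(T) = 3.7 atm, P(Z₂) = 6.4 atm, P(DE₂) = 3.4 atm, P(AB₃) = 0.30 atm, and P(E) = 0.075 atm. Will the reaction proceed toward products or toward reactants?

to the right

Q_p = P(E)³·P(DE₂)³·P(AB₃)³ / (P(T)·P(Z₂)²) = (0.075)³·(3.4)³·(0.30)³ / ((3.7)·(6.4)²) = 3.0×10⁻⁶
Q_p = 3.0×10⁻⁶ < K_p = 2.4×10⁻⁵, so the forward reaction proceeds.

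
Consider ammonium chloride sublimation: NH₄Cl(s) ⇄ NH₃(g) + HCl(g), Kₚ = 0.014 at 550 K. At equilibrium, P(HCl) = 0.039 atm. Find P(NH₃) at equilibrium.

(NH₄Cl is a pure solid — omitted from Kₚ.)
At equilibrium, Kₚ = P(NH₃)·P(HCl) = 0.014.
(P(NH₃))·(0.039) = 0.014
P(NH₃) = 0.359 = 0.36 atm

P(NH₃) = 0.36 atm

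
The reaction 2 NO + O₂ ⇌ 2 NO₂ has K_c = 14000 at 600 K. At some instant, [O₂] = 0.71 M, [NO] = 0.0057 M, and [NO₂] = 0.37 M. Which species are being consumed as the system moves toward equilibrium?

Q_c = [NO₂]² / ([NO]²·[O₂]) = (0.37)² / ((0.0057)²·(0.71)) = 5900
Q_c = 5900 < K_c = 14000: net forward reaction.

NO, O₂ (reactants)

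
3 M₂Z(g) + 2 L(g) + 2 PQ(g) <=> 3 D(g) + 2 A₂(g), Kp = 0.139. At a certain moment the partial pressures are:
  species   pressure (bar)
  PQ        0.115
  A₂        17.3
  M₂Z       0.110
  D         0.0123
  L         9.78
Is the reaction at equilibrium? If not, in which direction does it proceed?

Qp = P(D)³·P(A₂)² / (P(M₂Z)³·P(L)²·P(PQ)²) = (0.0123)³·(17.3)² / ((0.110)³·(9.78)²·(0.115)²) = 0.331
Qp = 0.331 > Kp = 0.139, so the reverse reaction proceeds.

toward reactants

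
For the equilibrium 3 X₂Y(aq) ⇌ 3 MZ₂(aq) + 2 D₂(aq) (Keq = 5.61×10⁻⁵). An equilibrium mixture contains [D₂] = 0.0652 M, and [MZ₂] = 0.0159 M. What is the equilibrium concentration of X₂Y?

[X₂Y] = 0.0673 M

At equilibrium, Keq = [MZ₂]³·[D₂]² / [X₂Y]³ = 5.61×10⁻⁵.
(0.0159)³·(0.0652)² / ([X₂Y])³ = 5.61×10⁻⁵
[X₂Y]³ = 3.05×10⁻⁴ ⇒ [X₂Y] = 0.0673 M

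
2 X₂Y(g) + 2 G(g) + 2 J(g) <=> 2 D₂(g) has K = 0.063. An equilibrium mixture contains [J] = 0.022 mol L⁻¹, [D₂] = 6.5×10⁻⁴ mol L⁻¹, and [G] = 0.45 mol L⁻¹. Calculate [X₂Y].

At equilibrium, K = [D₂]² / ([X₂Y]²·[G]²·[J]²) = 0.063.
(6.5×10⁻⁴)² / (([X₂Y])²·(0.45)²·(0.022)²) = 0.063
[X₂Y]² = 0.0684 ⇒ [X₂Y] = 0.26 mol L⁻¹

[X₂Y] = 0.26 mol L⁻¹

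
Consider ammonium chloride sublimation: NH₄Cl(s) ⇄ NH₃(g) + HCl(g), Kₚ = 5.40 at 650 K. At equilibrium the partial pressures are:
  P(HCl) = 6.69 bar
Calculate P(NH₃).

P(NH₃) = 0.807 bar

(NH₄Cl is a pure solid — omitted from Kₚ.)
At equilibrium, Kₚ = P(NH₃)·P(HCl) = 5.40.
(P(NH₃))·(6.69) = 5.40
P(NH₃) = 0.807 bar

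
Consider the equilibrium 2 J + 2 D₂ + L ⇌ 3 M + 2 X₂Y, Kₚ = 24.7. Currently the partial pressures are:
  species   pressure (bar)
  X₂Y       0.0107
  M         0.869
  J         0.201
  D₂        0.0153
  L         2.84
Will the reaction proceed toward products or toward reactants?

Qₚ = P(M)³·P(X₂Y)² / (P(J)²·P(D₂)²·P(L)) = (0.869)³·(0.0107)² / ((0.201)²·(0.0153)²·(2.84)) = 2.80
Qₚ = 2.80 < Kₚ = 24.7, so the forward reaction proceeds.

in the forward direction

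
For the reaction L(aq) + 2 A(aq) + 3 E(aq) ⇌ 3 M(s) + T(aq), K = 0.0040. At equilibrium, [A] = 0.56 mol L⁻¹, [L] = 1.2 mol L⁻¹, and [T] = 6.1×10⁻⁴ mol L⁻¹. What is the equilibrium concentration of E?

[E] = 0.74 mol L⁻¹

(M is a pure solid — omitted from K.)
At equilibrium, K = [T] / ([L]·[A]²·[E]³) = 0.0040.
(6.1×10⁻⁴) / ((1.2)·(0.56)²·([E])³) = 0.0040
[E]³ = 0.405 ⇒ [E] = 0.74 mol L⁻¹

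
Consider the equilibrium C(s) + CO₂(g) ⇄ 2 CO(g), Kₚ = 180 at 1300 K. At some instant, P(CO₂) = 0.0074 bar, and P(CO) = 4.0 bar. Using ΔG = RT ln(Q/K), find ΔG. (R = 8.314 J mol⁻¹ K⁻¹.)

(C is a pure solid — omitted from Qₚ.)
Qₚ = P(CO)² / P(CO₂) = (4.0)² / (0.0074) = 2160
ΔG = RT ln(Qₚ/Kₚ) = (8.314 J mol⁻¹ K⁻¹)(1300 K) × ln(2160/180)
   = (10.81 kJ/mol)(2.485) = 26.9 kJ/mol
ΔG > 0, so the forward reaction is non-spontaneous (proceeds in reverse).

ΔG = 26.9 kJ/mol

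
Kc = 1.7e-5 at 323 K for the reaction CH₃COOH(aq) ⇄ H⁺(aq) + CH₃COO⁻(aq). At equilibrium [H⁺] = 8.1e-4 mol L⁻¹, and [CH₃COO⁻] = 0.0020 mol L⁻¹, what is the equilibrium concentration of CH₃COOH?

[CH₃COOH] = 0.095 mol L⁻¹

At equilibrium, Kc = [H⁺]·[CH₃COO⁻] / [CH₃COOH] = 1.7e-5.
(8.1e-4)·(0.0020) / ([CH₃COOH]) = 1.7e-5
[CH₃COOH] = 0.0953 = 0.095 mol L⁻¹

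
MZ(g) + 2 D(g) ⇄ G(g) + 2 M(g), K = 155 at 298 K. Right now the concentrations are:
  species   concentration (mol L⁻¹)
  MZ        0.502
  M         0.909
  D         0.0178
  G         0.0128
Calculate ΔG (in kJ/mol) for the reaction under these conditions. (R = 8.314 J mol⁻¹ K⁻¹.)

Q = [G]·[M]² / ([MZ]·[D]²) = (0.0128)·(0.909)² / ((0.502)·(0.0178)²) = 66.5
ΔG = RT ln(Q/K) = (8.314 J mol⁻¹ K⁻¹)(298 K) × ln(66.5/155)
   = (2.478 kJ/mol)(-0.8462) = -2.10 kJ/mol
ΔG < 0, so the forward reaction is spontaneous (proceeds forward).

ΔG = -2.10 kJ/mol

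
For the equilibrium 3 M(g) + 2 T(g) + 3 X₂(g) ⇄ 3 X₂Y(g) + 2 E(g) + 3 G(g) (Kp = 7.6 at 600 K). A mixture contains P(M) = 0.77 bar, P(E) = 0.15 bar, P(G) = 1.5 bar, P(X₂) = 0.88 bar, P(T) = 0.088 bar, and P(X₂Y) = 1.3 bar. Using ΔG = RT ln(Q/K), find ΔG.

ΔG = 11.0 kJ/mol

Qp = P(X₂Y)³·P(E)²·P(G)³ / (P(M)³·P(T)²·P(X₂)³) = (1.3)³·(0.15)²·(1.5)³ / ((0.77)³·(0.088)²·(0.88)³) = 69.2
ΔG = RT ln(Qp/Kp) = (8.314 J mol⁻¹ K⁻¹)(600 K) × ln(69.2/7.6)
   = (4.988 kJ/mol)(2.209) = 11.0 kJ/mol
ΔG > 0, so the forward reaction is non-spontaneous (proceeds in reverse).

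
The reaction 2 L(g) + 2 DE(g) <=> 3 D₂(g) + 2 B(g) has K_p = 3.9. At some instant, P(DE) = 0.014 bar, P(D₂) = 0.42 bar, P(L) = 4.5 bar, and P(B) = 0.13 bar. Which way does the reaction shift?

to the right

Q_p = P(D₂)³·P(B)² / (P(L)²·P(DE)²) = (0.42)³·(0.13)² / ((4.5)²·(0.014)²) = 0.32
Q_p = 0.32 < K_p = 3.9, so the forward reaction proceeds.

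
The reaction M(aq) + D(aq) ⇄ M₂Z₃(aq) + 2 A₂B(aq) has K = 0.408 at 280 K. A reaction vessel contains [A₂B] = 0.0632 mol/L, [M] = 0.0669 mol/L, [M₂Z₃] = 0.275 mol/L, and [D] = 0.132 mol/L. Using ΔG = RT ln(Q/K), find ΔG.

Q = [M₂Z₃]·[A₂B]² / ([M]·[D]) = (0.275)·(0.0632)² / ((0.0669)·(0.132)) = 0.124
ΔG = RT ln(Q/K) = (8.314 J mol⁻¹ K⁻¹)(280 K) × ln(0.124/0.408)
   = (2.328 kJ/mol)(-1.191) = -2.77 kJ/mol
ΔG < 0, so the forward reaction is spontaneous (proceeds forward).

ΔG = -2.77 kJ/mol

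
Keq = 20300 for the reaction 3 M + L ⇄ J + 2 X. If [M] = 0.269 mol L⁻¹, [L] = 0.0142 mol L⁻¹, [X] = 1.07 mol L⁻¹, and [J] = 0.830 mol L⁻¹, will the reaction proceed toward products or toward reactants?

Q = [J]·[X]² / ([M]³·[L]) = (0.830)·(1.07)² / ((0.269)³·(0.0142)) = 3440
Q = 3440 < Keq = 20300, so the forward reaction proceeds.

in the forward direction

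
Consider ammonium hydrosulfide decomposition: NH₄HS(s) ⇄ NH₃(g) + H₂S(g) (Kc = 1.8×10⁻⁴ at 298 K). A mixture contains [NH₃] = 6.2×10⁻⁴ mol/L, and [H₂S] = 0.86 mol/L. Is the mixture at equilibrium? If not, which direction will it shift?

(NH₄HS is a pure solid — omitted from Qc.)
Qc = [NH₃]·[H₂S] = (6.2×10⁻⁴)·(0.86) = 5.3×10⁻⁴
Qc = 5.3×10⁻⁴ > Kc = 1.8×10⁻⁴: net reverse reaction.

no; Q > K, reaction proceeds in reverse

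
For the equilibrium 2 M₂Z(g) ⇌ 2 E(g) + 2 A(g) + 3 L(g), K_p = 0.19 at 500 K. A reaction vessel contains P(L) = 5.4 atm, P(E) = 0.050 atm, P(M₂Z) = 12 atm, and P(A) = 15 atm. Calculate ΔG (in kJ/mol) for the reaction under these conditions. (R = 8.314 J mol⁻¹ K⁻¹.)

ΔG = 4.88 kJ/mol

Q_p = P(E)²·P(A)²·P(L)³ / P(M₂Z)² = (0.050)²·(15)²·(5.4)³ / (12)² = 0.615
ΔG = RT ln(Q_p/K_p) = (8.314 J mol⁻¹ K⁻¹)(500 K) × ln(0.615/0.19)
   = (4.157 kJ/mol)(1.175) = 4.88 kJ/mol
ΔG > 0, so the forward reaction is non-spontaneous (proceeds in reverse).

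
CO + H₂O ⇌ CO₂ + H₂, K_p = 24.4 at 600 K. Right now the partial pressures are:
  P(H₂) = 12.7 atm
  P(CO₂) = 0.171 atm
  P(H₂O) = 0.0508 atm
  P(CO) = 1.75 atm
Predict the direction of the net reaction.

Q_p = P(CO₂)·P(H₂) / (P(CO)·P(H₂O)) = (0.171)·(12.7) / ((1.75)·(0.0508)) = 24.4
Q_p = 24.4 = K_p, so the system is already at equilibrium.

neither direction; the system is at equilibrium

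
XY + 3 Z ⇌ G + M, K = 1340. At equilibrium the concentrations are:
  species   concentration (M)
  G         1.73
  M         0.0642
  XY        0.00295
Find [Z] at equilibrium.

[Z] = 0.304 M

At equilibrium, K = [G]·[M] / ([XY]·[Z]³) = 1340.
(1.73)·(0.0642) / ((0.00295)·([Z])³) = 1340
[Z]³ = 0.0281 ⇒ [Z] = 0.304 M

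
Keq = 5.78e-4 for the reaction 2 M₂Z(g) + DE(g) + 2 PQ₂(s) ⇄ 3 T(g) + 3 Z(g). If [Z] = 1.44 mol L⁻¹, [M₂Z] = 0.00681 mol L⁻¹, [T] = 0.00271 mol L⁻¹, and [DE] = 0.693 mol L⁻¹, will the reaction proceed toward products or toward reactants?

(PQ₂ is a pure solid — omitted from Q.)
Q = [T]³·[Z]³ / ([M₂Z]²·[DE]) = (0.00271)³·(1.44)³ / ((0.00681)²·(0.693)) = 0.00185
Q = 0.00185 > Keq = 5.78e-4, so the reverse reaction proceeds.

reverse (toward reactants)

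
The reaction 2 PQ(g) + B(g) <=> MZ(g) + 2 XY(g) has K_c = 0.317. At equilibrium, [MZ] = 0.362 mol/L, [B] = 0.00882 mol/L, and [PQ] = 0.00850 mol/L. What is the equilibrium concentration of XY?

At equilibrium, K_c = [MZ]·[XY]² / ([PQ]²·[B]) = 0.317.
(0.362)·([XY])² / ((0.00850)²·(0.00882)) = 0.317
[XY]² = 5.58×10⁻⁷ ⇒ [XY] = 7.47×10⁻⁴ mol/L

[XY] = 7.47×10⁻⁴ mol/L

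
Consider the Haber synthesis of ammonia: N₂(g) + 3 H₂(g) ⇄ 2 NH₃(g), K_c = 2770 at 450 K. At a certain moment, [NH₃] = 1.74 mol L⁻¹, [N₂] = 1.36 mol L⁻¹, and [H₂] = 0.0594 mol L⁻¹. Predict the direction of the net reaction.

Q_c = [NH₃]² / ([N₂]·[H₂]³) = (1.74)² / ((1.36)·(0.0594)³) = 10600
Q_c = 10600 > K_c = 2770, so the reverse reaction proceeds.

in the reverse direction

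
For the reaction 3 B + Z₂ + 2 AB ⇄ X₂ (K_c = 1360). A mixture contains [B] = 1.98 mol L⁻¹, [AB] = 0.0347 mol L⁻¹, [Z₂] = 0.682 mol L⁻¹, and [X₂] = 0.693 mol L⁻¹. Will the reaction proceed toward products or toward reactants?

in the forward direction

Q_c = [X₂] / ([B]³·[Z₂]·[AB]²) = (0.693) / ((1.98)³·(0.682)·(0.0347)²) = 109
Q_c = 109 < K_c = 1360, so the forward reaction proceeds.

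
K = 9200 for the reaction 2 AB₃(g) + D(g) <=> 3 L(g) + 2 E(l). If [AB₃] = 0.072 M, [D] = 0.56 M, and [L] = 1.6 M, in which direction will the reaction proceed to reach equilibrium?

(E is a pure liquid — omitted from Q.)
Q = [L]³ / ([AB₃]²·[D]) = (1.6)³ / ((0.072)²·(0.56)) = 1400
Q = 1400 < K = 9200, so the forward reaction proceeds.

forward (toward products)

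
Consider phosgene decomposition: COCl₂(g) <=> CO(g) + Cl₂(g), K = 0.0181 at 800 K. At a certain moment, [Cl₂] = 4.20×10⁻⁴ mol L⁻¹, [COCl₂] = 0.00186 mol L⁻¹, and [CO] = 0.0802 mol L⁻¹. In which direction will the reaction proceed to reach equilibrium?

Q = [CO]·[Cl₂] / [COCl₂] = (0.0802)·(4.20×10⁻⁴) / (0.00186) = 0.0181
Q = 0.0181 = K, so the system is already at equilibrium.

neither direction; the system is at equilibrium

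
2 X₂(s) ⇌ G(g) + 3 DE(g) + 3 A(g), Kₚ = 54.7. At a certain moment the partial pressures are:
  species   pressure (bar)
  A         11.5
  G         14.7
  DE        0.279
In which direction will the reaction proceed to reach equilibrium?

toward reactants

(X₂ is a pure solid — omitted from Qₚ.)
Qₚ = P(G)·P(DE)³·P(A)³ = (14.7)·(0.279)³·(11.5)³ = 486
Qₚ = 486 > Kₚ = 54.7, so the reverse reaction proceeds.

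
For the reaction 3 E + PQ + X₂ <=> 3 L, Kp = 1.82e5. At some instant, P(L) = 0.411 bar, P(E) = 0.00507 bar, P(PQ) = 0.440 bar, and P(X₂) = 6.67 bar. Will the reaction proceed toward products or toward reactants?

neither direction; the system is at equilibrium

Qp = P(L)³ / (P(E)³·P(PQ)·P(X₂)) = (0.411)³ / ((0.00507)³·(0.440)·(6.67)) = 1.82e5
Qp = 1.82e5 = Kp, so the system is already at equilibrium.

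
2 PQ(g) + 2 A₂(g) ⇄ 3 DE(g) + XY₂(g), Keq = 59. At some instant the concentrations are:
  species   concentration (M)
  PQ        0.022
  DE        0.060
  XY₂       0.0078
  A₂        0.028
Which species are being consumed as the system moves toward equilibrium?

PQ, A₂ (reactants)

Q = [DE]³·[XY₂] / ([PQ]²·[A₂]²) = (0.060)³·(0.0078) / ((0.022)²·(0.028)²) = 4.4
Q = 4.4 < Keq = 59: net forward reaction.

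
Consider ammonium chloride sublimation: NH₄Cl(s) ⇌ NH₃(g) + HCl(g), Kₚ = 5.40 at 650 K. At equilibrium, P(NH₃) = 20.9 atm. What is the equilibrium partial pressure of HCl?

(NH₄Cl is a pure solid — omitted from Kₚ.)
At equilibrium, Kₚ = P(NH₃)·P(HCl) = 5.40.
(20.9)·(P(HCl)) = 5.40
P(HCl) = 0.258 atm

P(HCl) = 0.258 atm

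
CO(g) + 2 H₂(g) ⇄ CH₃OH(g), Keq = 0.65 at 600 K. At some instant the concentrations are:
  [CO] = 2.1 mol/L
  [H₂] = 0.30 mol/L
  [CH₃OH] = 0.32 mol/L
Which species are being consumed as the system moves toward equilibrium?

Q = [CH₃OH] / ([CO]·[H₂]²) = (0.32) / ((2.1)·(0.30)²) = 1.7
Q = 1.7 > Keq = 0.65: net reverse reaction.

CH₃OH (products)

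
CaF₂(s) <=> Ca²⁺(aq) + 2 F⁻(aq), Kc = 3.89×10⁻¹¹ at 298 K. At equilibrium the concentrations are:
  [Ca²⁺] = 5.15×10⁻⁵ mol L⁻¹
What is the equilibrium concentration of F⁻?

(CaF₂ is a pure solid — omitted from Kc.)
At equilibrium, Kc = [Ca²⁺]·[F⁻]² = 3.89×10⁻¹¹.
(5.15×10⁻⁵)·([F⁻])² = 3.89×10⁻¹¹
[F⁻]² = 7.55×10⁻⁷ ⇒ [F⁻] = 8.69×10⁻⁴ mol L⁻¹

[F⁻] = 8.69×10⁻⁴ mol L⁻¹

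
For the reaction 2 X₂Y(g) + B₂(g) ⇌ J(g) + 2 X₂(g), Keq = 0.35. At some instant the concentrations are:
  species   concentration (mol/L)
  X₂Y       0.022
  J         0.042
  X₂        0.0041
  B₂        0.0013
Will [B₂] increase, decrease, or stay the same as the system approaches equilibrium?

Q = [J]·[X₂]² / ([X₂Y]²·[B₂]) = (0.042)·(0.0041)² / ((0.022)²·(0.0013)) = 1.1
Q = 1.1 > Keq = 0.35: net reverse reaction.
B₂ is a reactant, so it increases.

increase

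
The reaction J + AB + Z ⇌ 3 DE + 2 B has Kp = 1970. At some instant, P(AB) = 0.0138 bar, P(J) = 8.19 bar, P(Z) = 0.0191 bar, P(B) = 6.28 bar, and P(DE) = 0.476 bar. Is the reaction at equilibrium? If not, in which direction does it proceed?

Qp = P(DE)³·P(B)² / (P(J)·P(AB)·P(Z)) = (0.476)³·(6.28)² / ((8.19)·(0.0138)·(0.0191)) = 1970
Qp = 1970 = Kp, so the system is already at equilibrium.

no net change (already at equilibrium)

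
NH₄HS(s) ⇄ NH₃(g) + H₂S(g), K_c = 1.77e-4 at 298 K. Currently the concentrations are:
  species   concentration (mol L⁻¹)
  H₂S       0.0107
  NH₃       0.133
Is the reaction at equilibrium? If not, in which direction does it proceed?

toward reactants

(NH₄HS is a pure solid — omitted from Q_c.)
Q_c = [NH₃]·[H₂S] = (0.133)·(0.0107) = 0.00142
Q_c = 0.00142 > K_c = 1.77e-4, so the reverse reaction proceeds.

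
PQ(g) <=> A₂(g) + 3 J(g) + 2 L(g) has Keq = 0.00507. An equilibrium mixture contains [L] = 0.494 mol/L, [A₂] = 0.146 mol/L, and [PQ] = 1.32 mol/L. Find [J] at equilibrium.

[J] = 0.573 mol/L

At equilibrium, Keq = [A₂]·[J]³·[L]² / [PQ] = 0.00507.
(0.146)·([J])³·(0.494)² / (1.32) = 0.00507
[J]³ = 0.188 ⇒ [J] = 0.573 mol/L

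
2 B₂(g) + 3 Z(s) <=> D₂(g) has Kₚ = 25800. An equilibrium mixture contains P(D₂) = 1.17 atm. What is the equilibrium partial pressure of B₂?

(Z is a pure solid — omitted from Kₚ.)
At equilibrium, Kₚ = P(D₂) / P(B₂)² = 25800.
(1.17) / (P(B₂))² = 25800
P(B₂)² = 4.53×10⁻⁵ ⇒ P(B₂) = 0.00673 atm

P(B₂) = 0.00673 atm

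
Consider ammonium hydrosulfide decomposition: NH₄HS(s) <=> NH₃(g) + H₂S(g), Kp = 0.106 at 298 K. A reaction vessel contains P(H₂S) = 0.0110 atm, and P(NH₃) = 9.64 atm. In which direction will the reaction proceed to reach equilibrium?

(NH₄HS is a pure solid — omitted from Qp.)
Qp = P(NH₃)·P(H₂S) = (9.64)·(0.0110) = 0.106
Qp = 0.106 = Kp, so the system is already at equilibrium.

at equilibrium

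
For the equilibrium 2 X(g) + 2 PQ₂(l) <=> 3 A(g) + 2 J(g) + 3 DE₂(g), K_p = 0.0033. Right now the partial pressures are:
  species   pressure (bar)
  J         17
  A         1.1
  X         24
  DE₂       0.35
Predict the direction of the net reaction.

(PQ₂ is a pure liquid — omitted from Q_p.)
Q_p = P(A)³·P(J)²·P(DE₂)³ / P(X)² = (1.1)³·(17)²·(0.35)³ / (24)² = 0.029
Q_p = 0.029 > K_p = 0.0033, so the reverse reaction proceeds.

reverse (toward reactants)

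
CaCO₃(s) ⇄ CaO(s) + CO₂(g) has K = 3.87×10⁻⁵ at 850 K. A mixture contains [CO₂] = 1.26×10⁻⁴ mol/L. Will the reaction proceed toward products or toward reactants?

(CaCO₃, CaO are pure solids — omitted from Q.)
Q = [CO₂] = 1.26×10⁻⁴
Q = 1.26×10⁻⁴ > K = 3.87×10⁻⁵, so the reverse reaction proceeds.

reverse (toward reactants)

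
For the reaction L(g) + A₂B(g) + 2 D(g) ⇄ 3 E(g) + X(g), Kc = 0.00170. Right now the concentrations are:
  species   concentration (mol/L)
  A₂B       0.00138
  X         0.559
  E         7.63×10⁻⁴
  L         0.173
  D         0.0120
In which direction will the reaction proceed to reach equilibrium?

in the reverse direction

Qc = [E]³·[X] / ([L]·[A₂B]·[D]²) = (7.63×10⁻⁴)³·(0.559) / ((0.173)·(0.00138)·(0.0120)²) = 0.00722
Qc = 0.00722 > Kc = 0.00170, so the reverse reaction proceeds.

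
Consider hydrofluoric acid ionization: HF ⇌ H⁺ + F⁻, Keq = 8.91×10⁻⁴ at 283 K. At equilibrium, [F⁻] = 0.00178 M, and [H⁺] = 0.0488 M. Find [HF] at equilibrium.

[HF] = 0.0975 M

At equilibrium, Keq = [H⁺]·[F⁻] / [HF] = 8.91×10⁻⁴.
(0.0488)·(0.00178) / ([HF]) = 8.91×10⁻⁴
[HF] = 0.0975 M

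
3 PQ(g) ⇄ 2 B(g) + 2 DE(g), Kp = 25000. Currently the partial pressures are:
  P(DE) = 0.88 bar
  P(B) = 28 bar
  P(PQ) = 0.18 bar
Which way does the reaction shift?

in the reverse direction

Qp = P(B)²·P(DE)² / P(PQ)³ = (28)²·(0.88)² / (0.18)³ = 1.0e5
Qp = 1.0e5 > Kp = 25000, so the reverse reaction proceeds.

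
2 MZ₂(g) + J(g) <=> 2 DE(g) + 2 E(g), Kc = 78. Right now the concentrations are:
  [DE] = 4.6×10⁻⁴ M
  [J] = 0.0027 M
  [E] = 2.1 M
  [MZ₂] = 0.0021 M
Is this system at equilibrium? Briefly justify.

yes, at equilibrium

Qc = [DE]²·[E]² / ([MZ₂]²·[J]) = (4.6×10⁻⁴)²·(2.1)² / ((0.0021)²·(0.0027)) = 78
Qc = 78 = Kc; the system is at equilibrium.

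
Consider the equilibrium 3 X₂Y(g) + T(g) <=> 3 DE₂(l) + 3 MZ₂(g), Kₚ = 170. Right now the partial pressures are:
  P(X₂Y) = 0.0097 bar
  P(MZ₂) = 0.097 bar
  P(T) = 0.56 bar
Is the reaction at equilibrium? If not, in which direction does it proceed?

(DE₂ is a pure liquid — omitted from Qₚ.)
Qₚ = P(MZ₂)³ / (P(X₂Y)³·P(T)) = (0.097)³ / ((0.0097)³·(0.56)) = 1800
Qₚ = 1800 > Kₚ = 170, so the reverse reaction proceeds.

in the reverse direction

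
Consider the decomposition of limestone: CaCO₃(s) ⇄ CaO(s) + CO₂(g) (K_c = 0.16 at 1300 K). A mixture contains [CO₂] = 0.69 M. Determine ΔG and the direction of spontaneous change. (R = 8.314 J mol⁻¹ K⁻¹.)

ΔG = 15.8 kJ/mol; the forward reaction is non-spontaneous

(CaCO₃, CaO are pure solids — omitted from Q_c.)
Q_c = [CO₂] = 0.690
ΔG = RT ln(Q_c/K_c) = (8.314 J mol⁻¹ K⁻¹)(1300 K) × ln(0.690/0.16)
   = (10.81 kJ/mol)(1.462) = 15.8 kJ/mol
ΔG > 0, so the forward reaction is non-spontaneous (proceeds in reverse).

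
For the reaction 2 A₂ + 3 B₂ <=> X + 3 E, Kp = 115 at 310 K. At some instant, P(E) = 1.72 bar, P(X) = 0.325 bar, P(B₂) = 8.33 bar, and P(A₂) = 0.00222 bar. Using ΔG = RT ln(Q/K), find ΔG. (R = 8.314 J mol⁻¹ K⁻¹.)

ΔG = 4.17 kJ/mol

Qp = P(X)·P(E)³ / (P(A₂)²·P(B₂)³) = (0.325)·(1.72)³ / ((0.00222)²·(8.33)³) = 581
ΔG = RT ln(Qp/Kp) = (8.314 J mol⁻¹ K⁻¹)(310 K) × ln(581/115)
   = (2.577 kJ/mol)(1.620) = 4.17 kJ/mol
ΔG > 0, so the forward reaction is non-spontaneous (proceeds in reverse).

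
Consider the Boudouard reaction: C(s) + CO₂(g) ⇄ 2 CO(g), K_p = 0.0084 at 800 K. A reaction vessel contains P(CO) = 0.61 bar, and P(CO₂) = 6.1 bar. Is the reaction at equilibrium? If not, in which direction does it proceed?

(C is a pure solid — omitted from Q_p.)
Q_p = P(CO)² / P(CO₂) = (0.61)² / (6.1) = 0.061
Q_p = 0.061 > K_p = 0.0084, so the reverse reaction proceeds.

toward reactants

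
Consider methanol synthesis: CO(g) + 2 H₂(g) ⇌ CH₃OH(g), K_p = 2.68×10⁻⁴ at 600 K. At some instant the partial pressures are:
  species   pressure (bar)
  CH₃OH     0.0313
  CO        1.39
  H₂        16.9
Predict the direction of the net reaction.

Q_p = P(CH₃OH) / (P(CO)·P(H₂)²) = (0.0313) / ((1.39)·(16.9)²) = 7.88×10⁻⁵
Q_p = 7.88×10⁻⁵ < K_p = 2.68×10⁻⁴, so the forward reaction proceeds.

to the right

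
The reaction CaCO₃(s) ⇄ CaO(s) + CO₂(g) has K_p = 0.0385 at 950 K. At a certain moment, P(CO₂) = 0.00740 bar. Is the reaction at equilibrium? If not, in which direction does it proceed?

forward (toward products)

(CaCO₃, CaO are pure solids — omitted from Q_p.)
Q_p = P(CO₂) = 0.00740
Q_p = 0.00740 < K_p = 0.0385, so the forward reaction proceeds.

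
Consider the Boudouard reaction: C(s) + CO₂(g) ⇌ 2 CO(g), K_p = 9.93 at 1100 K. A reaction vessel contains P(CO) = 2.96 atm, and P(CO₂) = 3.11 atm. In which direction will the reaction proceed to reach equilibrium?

toward products

(C is a pure solid — omitted from Q_p.)
Q_p = P(CO)² / P(CO₂) = (2.96)² / (3.11) = 2.82
Q_p = 2.82 < K_p = 9.93, so the forward reaction proceeds.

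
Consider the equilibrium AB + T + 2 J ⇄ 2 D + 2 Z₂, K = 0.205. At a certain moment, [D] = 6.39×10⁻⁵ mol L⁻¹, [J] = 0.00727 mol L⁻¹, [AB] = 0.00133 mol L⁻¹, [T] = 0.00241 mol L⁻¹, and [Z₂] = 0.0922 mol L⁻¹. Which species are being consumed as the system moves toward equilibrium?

none (at equilibrium)

Q = [D]²·[Z₂]² / ([AB]·[T]·[J]²) = (6.39×10⁻⁵)²·(0.0922)² / ((0.00133)·(0.00241)·(0.00727)²) = 0.205
Q = 0.205 = K; the system is at equilibrium.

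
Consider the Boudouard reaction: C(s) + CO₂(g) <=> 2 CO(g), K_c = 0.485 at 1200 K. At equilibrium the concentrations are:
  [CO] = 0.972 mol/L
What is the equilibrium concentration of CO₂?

[CO₂] = 1.95 mol/L

(C is a pure solid — omitted from K_c.)
At equilibrium, K_c = [CO]² / [CO₂] = 0.485.
(0.972)² / ([CO₂]) = 0.485
[CO₂] = 1.95 mol/L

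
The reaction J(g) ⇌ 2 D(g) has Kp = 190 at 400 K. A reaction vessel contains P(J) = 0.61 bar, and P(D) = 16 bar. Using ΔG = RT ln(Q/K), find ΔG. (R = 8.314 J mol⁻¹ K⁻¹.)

Qp = P(D)² / P(J) = (16)² / (0.61) = 420
ΔG = RT ln(Qp/Kp) = (8.314 J mol⁻¹ K⁻¹)(400 K) × ln(420/190)
   = (3.326 kJ/mol)(0.7932) = 2.64 kJ/mol
ΔG > 0, so the forward reaction is non-spontaneous (proceeds in reverse).

ΔG = 2.64 kJ/mol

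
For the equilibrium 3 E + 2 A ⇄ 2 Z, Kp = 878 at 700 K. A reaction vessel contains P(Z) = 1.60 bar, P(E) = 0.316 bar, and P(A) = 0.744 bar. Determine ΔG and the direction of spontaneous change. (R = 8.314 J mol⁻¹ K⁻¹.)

ΔG = -10.4 kJ/mol; the forward reaction is spontaneous

Qp = P(Z)² / (P(E)³·P(A)²) = (1.60)² / ((0.316)³·(0.744)²) = 147
ΔG = RT ln(Qp/Kp) = (8.314 J mol⁻¹ K⁻¹)(700 K) × ln(147/878)
   = (5.820 kJ/mol)(-1.787) = -10.4 kJ/mol
ΔG < 0, so the forward reaction is spontaneous (proceeds forward).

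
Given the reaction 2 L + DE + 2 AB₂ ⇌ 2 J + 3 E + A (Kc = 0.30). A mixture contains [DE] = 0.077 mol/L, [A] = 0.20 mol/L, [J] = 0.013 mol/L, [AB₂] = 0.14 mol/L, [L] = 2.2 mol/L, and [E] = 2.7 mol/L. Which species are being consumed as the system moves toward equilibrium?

Qc = [J]²·[E]³·[A] / ([L]²·[DE]·[AB₂]²) = (0.013)²·(2.7)³·(0.20) / ((2.2)²·(0.077)·(0.14)²) = 0.091
Qc = 0.091 < Kc = 0.30: net forward reaction.

L, DE, AB₂ (reactants)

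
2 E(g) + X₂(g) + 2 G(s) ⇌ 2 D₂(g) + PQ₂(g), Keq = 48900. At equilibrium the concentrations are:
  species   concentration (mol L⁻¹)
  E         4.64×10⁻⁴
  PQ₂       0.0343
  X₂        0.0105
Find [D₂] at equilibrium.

(G is a pure solid — omitted from Keq.)
At equilibrium, Keq = [D₂]²·[PQ₂] / ([E]²·[X₂]) = 48900.
([D₂])²·(0.0343) / ((4.64×10⁻⁴)²·(0.0105)) = 48900
[D₂]² = 0.00322 ⇒ [D₂] = 0.0568 mol L⁻¹

[D₂] = 0.0568 mol L⁻¹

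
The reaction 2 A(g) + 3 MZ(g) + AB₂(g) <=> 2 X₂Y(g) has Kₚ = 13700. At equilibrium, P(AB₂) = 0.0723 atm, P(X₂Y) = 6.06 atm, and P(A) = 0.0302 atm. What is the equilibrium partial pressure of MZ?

At equilibrium, Kₚ = P(X₂Y)² / (P(A)²·P(MZ)³·P(AB₂)) = 13700.
(6.06)² / ((0.0302)²·(P(MZ))³·(0.0723)) = 13700
P(MZ)³ = 40.7 ⇒ P(MZ) = 3.44 atm

P(MZ) = 3.44 atm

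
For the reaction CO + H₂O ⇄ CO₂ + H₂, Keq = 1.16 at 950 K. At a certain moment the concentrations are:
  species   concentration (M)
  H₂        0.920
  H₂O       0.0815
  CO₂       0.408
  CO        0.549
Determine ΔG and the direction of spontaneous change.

ΔG = 15.6 kJ/mol; the forward reaction is non-spontaneous

Q = [CO₂]·[H₂] / ([CO]·[H₂O]) = (0.408)·(0.920) / ((0.549)·(0.0815)) = 8.39
ΔG = RT ln(Q/Keq) = (8.314 J mol⁻¹ K⁻¹)(950 K) × ln(8.39/1.16)
   = (7.898 kJ/mol)(1.979) = 15.6 kJ/mol
ΔG > 0, so the forward reaction is non-spontaneous (proceeds in reverse).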